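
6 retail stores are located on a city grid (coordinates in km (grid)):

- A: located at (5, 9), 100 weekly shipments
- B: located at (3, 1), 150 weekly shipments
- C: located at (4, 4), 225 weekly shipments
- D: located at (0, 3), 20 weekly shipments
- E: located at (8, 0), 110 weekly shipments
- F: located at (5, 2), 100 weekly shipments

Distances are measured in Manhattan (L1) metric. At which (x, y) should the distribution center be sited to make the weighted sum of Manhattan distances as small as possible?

Manhattan distance separates: Σwᵢ(|x−xᵢ|+|y−yᵢ|) = Σwᵢ|x−xᵢ| + Σwᵢ|y−yᵢ|, so x and y are optimised independently as 1-D weighted medians.
Total weight W = 705; half = 352.5.
x-coordinate, sorted with cumulative weight:
  x=0 (D, w=20) cum 20
  x=3 (B, w=150) cum 170
  x=4 (C, w=225) cum 395  ← median
  x=5 (A, w=100) cum 495
  x=5 (F, w=100) cum 595
  x=8 (E, w=110) cum 705
⇒ x* = 4
y-coordinate, sorted with cumulative weight:
  y=0 (E, w=110) cum 110
  y=1 (B, w=150) cum 260
  y=2 (F, w=100) cum 360  ← median
  y=3 (D, w=20) cum 380
  y=4 (C, w=225) cum 605
  y=9 (A, w=100) cum 705
⇒ y* = 2

(4, 2)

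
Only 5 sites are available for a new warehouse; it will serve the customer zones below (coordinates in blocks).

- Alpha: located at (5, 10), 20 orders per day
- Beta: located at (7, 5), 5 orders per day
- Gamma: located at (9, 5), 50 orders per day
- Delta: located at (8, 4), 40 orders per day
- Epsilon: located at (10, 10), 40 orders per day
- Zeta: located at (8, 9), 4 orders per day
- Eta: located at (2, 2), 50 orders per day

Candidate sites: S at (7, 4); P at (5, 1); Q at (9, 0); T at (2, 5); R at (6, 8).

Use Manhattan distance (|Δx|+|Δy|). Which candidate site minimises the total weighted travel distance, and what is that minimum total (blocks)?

Total weighted distance at each candidate:
  S (7, 4): total = 1089
  P (5, 1): total = 1654
  Q (9, 0): total = 1695
  T (2, 5): total = 1525
  R (6, 8): total = 1372
Minimum is at S with total 1089 blocks.

S, total 1089 blocks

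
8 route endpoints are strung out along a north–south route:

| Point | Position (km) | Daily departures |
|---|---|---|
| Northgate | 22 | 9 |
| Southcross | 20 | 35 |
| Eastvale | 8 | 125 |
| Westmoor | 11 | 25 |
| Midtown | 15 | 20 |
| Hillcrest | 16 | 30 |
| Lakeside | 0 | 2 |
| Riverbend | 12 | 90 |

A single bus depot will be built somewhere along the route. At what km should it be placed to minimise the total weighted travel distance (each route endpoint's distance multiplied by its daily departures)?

For a sum of weighted absolute distances on a line, the optimum is the weighted median (not the mean). Total weight W = 336; half-weight = 168.
Sort by position and accumulate weight:
  km 0 (Lakeside, w=2) → cum 2
  km 8 (Eastvale, w=125) → cum 127
  km 11 (Westmoor, w=25) → cum 152
  km 12 (Riverbend, w=90) → cum 242  ≥ 168 → median here
  km 15 (Midtown, w=20) → cum 262
  km 16 (Hillcrest, w=30) → cum 292
  km 20 (Southcross, w=35) → cum 327
  km 22 (Northgate, w=9) → cum 336
Optimal location: km 12.

x = 12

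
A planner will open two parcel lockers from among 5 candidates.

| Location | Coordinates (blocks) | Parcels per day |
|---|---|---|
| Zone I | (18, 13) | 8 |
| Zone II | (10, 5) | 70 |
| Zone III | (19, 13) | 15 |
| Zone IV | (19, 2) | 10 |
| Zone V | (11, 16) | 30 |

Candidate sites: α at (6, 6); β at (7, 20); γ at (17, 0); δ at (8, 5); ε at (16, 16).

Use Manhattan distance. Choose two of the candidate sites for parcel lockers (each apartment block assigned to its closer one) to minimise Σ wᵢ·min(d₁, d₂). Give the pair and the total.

Evaluate every pair (each demand assigned to the nearer of the two):
  {δ, ε}: total = 560
  {α, ε}: total = 800
  {γ, δ}: total = 937
  {β, δ}: total = 949
  {α, δ}: total = 1129
  {γ, ε}: total = 1160
  {α, γ}: total = 1177
  {α, β}: total = 1189
  {β, γ}: total = 1457
  {β, ε}: total = 1640
Best pair: {δ, ε} with total 560.

{δ, ε}, total 560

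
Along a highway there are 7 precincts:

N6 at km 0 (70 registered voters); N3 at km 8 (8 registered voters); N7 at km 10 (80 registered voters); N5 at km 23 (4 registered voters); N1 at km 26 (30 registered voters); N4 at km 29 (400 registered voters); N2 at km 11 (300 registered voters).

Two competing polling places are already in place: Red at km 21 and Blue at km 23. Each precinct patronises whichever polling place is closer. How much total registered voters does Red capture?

458

The indifferent point is the midpoint (21+23)/2 = 22; precincts left of it (closer to Red at 21) go to Red, those right go to Blue.
  N6 at 0 (w=70) → Red
  N3 at 8 (w=8) → Red
  N7 at 10 (w=80) → Red
  N2 at 11 (w=300) → Red
  N5 at 23 (w=4) → Blue
  N1 at 26 (w=30) → Blue
  N4 at 29 (w=400) → Blue
Red captures 458; Blue captures 434.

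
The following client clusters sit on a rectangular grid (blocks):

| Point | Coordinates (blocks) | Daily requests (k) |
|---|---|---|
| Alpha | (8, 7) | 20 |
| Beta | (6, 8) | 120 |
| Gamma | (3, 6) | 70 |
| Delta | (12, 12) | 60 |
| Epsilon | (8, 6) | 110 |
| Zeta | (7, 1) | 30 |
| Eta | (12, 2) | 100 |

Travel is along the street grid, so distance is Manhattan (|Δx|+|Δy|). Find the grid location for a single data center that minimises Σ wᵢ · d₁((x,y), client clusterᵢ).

(8, 6)

Manhattan distance separates: Σwᵢ(|x−xᵢ|+|y−yᵢ|) = Σwᵢ|x−xᵢ| + Σwᵢ|y−yᵢ|, so x and y are optimised independently as 1-D weighted medians.
Total weight W = 510; half = 255.
x-coordinate, sorted with cumulative weight:
  x=3 (Gamma, w=70) cum 70
  x=6 (Beta, w=120) cum 190
  x=7 (Zeta, w=30) cum 220
  x=8 (Alpha, w=20) cum 240
  x=8 (Epsilon, w=110) cum 350  ← median
  x=12 (Delta, w=60) cum 410
  x=12 (Eta, w=100) cum 510
⇒ x* = 8
y-coordinate, sorted with cumulative weight:
  y=1 (Zeta, w=30) cum 30
  y=2 (Eta, w=100) cum 130
  y=6 (Gamma, w=70) cum 200
  y=6 (Epsilon, w=110) cum 310  ← median
  y=7 (Alpha, w=20) cum 330
  y=8 (Beta, w=120) cum 450
  y=12 (Delta, w=60) cum 510
⇒ y* = 6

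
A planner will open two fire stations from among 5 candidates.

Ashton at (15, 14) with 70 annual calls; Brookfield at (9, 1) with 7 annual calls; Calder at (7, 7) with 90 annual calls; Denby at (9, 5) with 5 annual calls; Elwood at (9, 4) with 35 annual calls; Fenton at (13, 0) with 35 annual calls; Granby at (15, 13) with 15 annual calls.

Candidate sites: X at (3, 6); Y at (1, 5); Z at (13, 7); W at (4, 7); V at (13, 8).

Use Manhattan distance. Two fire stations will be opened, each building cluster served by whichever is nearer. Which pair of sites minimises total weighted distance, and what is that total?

{W, V}, total 1607

Evaluate every pair (each demand assigned to the nearer of the two):
  {W, V}: total = 1607
  {Z, W}: total = 1610
  {X, V}: total = 1787
  {X, Z}: total = 1790
  {Z, V}: total = 1795
  {Y, Z}: total = 1880
  {Y, V}: total = 1967
  {X, W}: total = 2737
  {Y, W}: total = 2737
  {X, Y}: total = 3087
Best pair: {W, V} with total 1607.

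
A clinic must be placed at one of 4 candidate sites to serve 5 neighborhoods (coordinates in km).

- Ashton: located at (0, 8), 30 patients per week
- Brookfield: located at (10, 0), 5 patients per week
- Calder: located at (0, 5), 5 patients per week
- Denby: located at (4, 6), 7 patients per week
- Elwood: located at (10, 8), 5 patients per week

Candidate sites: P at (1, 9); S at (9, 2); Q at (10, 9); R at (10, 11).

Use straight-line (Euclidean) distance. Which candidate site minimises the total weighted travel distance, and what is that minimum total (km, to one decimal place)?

P, total 201.7 km

Total weighted distance at each candidate:
  P (1, 9): total = 201.7
  S (9, 2): total = 458.3
  Q (10, 9): total = 452.3
  R (10, 11): total = 496.2
Minimum is at P with total 201.7 km.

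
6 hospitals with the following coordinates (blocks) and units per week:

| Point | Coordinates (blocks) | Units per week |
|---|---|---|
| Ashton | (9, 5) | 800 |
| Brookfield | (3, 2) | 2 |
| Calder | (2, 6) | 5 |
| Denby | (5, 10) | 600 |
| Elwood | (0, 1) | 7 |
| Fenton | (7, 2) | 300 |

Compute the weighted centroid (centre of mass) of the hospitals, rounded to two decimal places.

(7.19, 6.21)

The minimiser of Σwᵢ‖p−pᵢ‖² is the weighted centroid p* = (Σwᵢpᵢ)/(Σwᵢ).
Σwᵢ = 1714.
Σwᵢxᵢ = 800·9 + 2·3 + 5·2 + 600·5 + 7·0 + 300·7 = 12316.
Σwᵢyᵢ = 800·5 + 2·2 + 5·6 + 600·10 + 7·1 + 300·2 = 10641.
x* = 12316/1714 = 7.19, y* = 10641/1714 = 6.21.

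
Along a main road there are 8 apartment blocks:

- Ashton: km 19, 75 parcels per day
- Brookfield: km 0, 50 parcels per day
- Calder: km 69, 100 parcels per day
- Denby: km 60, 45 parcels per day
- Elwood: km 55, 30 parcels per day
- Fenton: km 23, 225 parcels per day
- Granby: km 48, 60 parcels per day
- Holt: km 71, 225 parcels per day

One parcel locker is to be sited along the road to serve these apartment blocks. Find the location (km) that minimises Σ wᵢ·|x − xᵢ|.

x = 48

For a sum of weighted absolute distances on a line, the optimum is the weighted median (not the mean). Total weight W = 810; half-weight = 405.
Sort by position and accumulate weight:
  km 0 (Brookfield, w=50) → cum 50
  km 19 (Ashton, w=75) → cum 125
  km 23 (Fenton, w=225) → cum 350
  km 48 (Granby, w=60) → cum 410  ≥ 405 → median here
  km 55 (Elwood, w=30) → cum 440
  km 60 (Denby, w=45) → cum 485
  km 69 (Calder, w=100) → cum 585
  km 71 (Holt, w=225) → cum 810
Optimal location: km 48.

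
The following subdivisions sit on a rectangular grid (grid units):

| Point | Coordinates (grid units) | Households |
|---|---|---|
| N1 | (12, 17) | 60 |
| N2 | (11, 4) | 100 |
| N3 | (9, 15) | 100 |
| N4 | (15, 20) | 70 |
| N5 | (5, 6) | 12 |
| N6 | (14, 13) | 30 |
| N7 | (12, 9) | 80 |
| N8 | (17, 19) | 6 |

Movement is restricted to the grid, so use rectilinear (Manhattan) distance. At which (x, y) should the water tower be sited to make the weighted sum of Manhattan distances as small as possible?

Manhattan distance separates: Σwᵢ(|x−xᵢ|+|y−yᵢ|) = Σwᵢ|x−xᵢ| + Σwᵢ|y−yᵢ|, so x and y are optimised independently as 1-D weighted medians.
Total weight W = 458; half = 229.
x-coordinate, sorted with cumulative weight:
  x=5 (N5, w=12) cum 12
  x=9 (N3, w=100) cum 112
  x=11 (N2, w=100) cum 212
  x=12 (N1, w=60) cum 272  ← median
  x=12 (N7, w=80) cum 352
  x=14 (N6, w=30) cum 382
  x=15 (N4, w=70) cum 452
  x=17 (N8, w=6) cum 458
⇒ x* = 12
y-coordinate, sorted with cumulative weight:
  y=4 (N2, w=100) cum 100
  y=6 (N5, w=12) cum 112
  y=9 (N7, w=80) cum 192
  y=13 (N6, w=30) cum 222
  y=15 (N3, w=100) cum 322  ← median
  y=17 (N1, w=60) cum 382
  y=19 (N8, w=6) cum 388
  y=20 (N4, w=70) cum 458
⇒ y* = 15

(12, 15)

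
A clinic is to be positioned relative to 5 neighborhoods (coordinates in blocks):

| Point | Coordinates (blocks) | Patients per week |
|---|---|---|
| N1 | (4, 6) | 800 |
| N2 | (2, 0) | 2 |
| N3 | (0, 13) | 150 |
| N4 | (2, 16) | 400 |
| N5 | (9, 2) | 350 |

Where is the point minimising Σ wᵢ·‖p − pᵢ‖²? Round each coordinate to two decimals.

The minimiser of Σwᵢ‖p−pᵢ‖² is the weighted centroid p* = (Σwᵢpᵢ)/(Σwᵢ).
Σwᵢ = 1702.
Σwᵢxᵢ = 800·4 + 2·2 + 150·0 + 400·2 + 350·9 = 7154.
Σwᵢyᵢ = 800·6 + 2·0 + 150·13 + 400·16 + 350·2 = 13850.
x* = 7154/1702 = 4.20, y* = 13850/1702 = 8.14.

(4.20, 8.14)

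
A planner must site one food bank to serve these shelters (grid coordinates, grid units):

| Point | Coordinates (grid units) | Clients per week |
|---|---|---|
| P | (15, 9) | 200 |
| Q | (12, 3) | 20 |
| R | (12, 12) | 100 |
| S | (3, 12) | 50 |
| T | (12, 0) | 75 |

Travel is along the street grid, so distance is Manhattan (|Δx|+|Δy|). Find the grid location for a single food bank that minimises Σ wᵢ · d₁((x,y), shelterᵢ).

(12, 9)

Manhattan distance separates: Σwᵢ(|x−xᵢ|+|y−yᵢ|) = Σwᵢ|x−xᵢ| + Σwᵢ|y−yᵢ|, so x and y are optimised independently as 1-D weighted medians.
Total weight W = 445; half = 222.5.
x-coordinate, sorted with cumulative weight:
  x=3 (S, w=50) cum 50
  x=12 (Q, w=20) cum 70
  x=12 (R, w=100) cum 170
  x=12 (T, w=75) cum 245  ← median
  x=15 (P, w=200) cum 445
⇒ x* = 12
y-coordinate, sorted with cumulative weight:
  y=0 (T, w=75) cum 75
  y=3 (Q, w=20) cum 95
  y=9 (P, w=200) cum 295  ← median
  y=12 (R, w=100) cum 395
  y=12 (S, w=50) cum 445
⇒ y* = 9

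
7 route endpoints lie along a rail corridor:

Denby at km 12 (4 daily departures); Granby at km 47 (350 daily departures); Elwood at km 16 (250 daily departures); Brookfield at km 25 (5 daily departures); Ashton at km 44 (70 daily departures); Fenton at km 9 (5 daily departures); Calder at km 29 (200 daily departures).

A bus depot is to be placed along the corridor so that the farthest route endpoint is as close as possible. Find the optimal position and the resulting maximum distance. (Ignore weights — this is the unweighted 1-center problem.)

The 1-center on a line is the midpoint of the two extreme points: leftmost at 9, rightmost at 47.
Optimal location = (9 + 47)/2 = 28; maximum distance = (47 − 9)/2 = 19.

location 28, max distance 19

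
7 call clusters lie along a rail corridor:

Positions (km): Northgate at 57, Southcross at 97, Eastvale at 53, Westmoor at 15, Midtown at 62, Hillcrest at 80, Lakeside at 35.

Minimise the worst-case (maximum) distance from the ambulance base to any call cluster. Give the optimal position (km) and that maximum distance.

The 1-center on a line is the midpoint of the two extreme points: leftmost at 15, rightmost at 97.
Optimal location = (15 + 97)/2 = 56; maximum distance = (97 − 15)/2 = 41.

location 56, max distance 41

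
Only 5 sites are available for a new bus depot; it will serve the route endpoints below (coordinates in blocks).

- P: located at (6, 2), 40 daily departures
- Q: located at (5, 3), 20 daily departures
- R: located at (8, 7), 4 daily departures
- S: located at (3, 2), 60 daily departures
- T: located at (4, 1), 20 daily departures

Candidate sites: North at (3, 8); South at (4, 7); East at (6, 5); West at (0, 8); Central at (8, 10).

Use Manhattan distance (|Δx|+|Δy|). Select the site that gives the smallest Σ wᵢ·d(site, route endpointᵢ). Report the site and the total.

East, total 676 blocks

Total weighted distance at each candidate:
  North (3, 8): total = 1044
  South (4, 7): total = 876
  East (6, 5): total = 676
  West (0, 8): total = 1476
  Central (8, 10): total = 1652
Minimum is at East with total 676 blocks.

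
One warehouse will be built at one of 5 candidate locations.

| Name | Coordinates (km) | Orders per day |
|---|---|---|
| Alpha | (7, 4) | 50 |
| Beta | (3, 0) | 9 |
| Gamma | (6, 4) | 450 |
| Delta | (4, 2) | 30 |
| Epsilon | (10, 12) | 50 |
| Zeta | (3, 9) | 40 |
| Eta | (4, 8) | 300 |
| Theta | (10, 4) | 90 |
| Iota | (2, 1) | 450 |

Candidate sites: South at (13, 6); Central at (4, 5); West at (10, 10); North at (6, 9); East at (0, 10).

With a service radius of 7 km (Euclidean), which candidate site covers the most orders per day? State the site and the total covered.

Central, covering 1419

Coverage radius r = 7 km; a point is covered iff (Δx)²+(Δy)² ≤ 7² = 49.
  South (13, 6): covers {Alpha, Epsilon, Theta} → 190
  Central (4, 5): covers {Alpha, Beta, Gamma, Delta, Zeta, Eta, Theta, Iota} → 1419
  West (10, 10): covers {Alpha, Epsilon, Eta, Theta} → 490
  North (6, 9): covers {Alpha, Gamma, Epsilon, Zeta, Eta, Theta} → 980
  East (0, 10): covers {Zeta, Eta} → 340
Maximum coverage at Central: 1419 orders per day.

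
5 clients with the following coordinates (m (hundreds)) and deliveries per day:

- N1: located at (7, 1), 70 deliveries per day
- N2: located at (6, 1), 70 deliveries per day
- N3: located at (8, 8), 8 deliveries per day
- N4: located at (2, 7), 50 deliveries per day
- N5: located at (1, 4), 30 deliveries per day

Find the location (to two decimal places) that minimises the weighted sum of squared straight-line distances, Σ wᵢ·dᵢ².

(4.84, 2.96)

The minimiser of Σwᵢ‖p−pᵢ‖² is the weighted centroid p* = (Σwᵢpᵢ)/(Σwᵢ).
Σwᵢ = 228.
Σwᵢxᵢ = 70·7 + 70·6 + 8·8 + 50·2 + 30·1 = 1104.
Σwᵢyᵢ = 70·1 + 70·1 + 8·8 + 50·7 + 30·4 = 674.
x* = 1104/228 = 4.84, y* = 674/228 = 2.96.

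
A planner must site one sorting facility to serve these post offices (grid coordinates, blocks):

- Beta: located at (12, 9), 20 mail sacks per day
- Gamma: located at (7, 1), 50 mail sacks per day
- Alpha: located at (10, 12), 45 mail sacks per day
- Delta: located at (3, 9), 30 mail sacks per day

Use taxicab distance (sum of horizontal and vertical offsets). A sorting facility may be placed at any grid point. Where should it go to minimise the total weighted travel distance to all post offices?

(7, 9)

Manhattan distance separates: Σwᵢ(|x−xᵢ|+|y−yᵢ|) = Σwᵢ|x−xᵢ| + Σwᵢ|y−yᵢ|, so x and y are optimised independently as 1-D weighted medians.
Total weight W = 145; half = 72.5.
x-coordinate, sorted with cumulative weight:
  x=3 (Delta, w=30) cum 30
  x=7 (Gamma, w=50) cum 80  ← median
  x=10 (Alpha, w=45) cum 125
  x=12 (Beta, w=20) cum 145
⇒ x* = 7
y-coordinate, sorted with cumulative weight:
  y=1 (Gamma, w=50) cum 50
  y=9 (Beta, w=20) cum 70
  y=9 (Delta, w=30) cum 100  ← median
  y=12 (Alpha, w=45) cum 145
⇒ y* = 9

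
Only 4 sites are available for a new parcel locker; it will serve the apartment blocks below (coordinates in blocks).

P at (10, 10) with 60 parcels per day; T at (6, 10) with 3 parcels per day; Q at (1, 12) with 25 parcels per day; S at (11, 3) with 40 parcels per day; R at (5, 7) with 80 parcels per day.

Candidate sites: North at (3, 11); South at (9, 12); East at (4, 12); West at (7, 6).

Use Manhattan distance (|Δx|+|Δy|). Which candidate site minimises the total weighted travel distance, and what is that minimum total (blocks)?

Total weighted distance at each candidate:
  North (3, 11): total = 1687
  South (9, 12): total = 1555
  East (4, 12): total = 1687
  West (7, 6): total = 1255
Minimum is at West with total 1255 blocks.

West, total 1255 blocks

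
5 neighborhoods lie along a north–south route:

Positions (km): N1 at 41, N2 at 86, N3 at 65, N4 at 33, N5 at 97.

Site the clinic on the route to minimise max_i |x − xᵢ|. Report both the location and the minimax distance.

location 65, max distance 32

The 1-center on a line is the midpoint of the two extreme points: leftmost at 33, rightmost at 97.
Optimal location = (33 + 97)/2 = 65; maximum distance = (97 − 33)/2 = 32.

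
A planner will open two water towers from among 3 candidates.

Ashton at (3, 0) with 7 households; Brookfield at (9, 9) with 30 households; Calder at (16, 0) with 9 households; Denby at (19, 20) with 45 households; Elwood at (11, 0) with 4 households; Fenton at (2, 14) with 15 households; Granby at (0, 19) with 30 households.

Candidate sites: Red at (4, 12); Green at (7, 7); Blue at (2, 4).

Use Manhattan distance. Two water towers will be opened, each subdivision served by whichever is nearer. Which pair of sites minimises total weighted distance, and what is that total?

Evaluate every pair (each demand assigned to the nearer of the two):
  {Red, Green}: total = 1810
  {Red, Blue}: total = 1914
  {Green, Blue}: total = 2128
Best pair: {Red, Green} with total 1810.

{Red, Green}, total 1810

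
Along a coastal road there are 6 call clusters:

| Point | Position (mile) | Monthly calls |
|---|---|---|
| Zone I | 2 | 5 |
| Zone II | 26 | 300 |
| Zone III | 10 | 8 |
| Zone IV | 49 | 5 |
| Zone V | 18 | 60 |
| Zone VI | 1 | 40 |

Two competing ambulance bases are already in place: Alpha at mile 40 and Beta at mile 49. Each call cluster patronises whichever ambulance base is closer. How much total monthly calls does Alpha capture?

413

The indifferent point is the midpoint (40+49)/2 = 44.5; call clusters left of it (closer to Alpha at 40) go to Alpha, those right go to Beta.
  Zone VI at 1 (w=40) → Alpha
  Zone I at 2 (w=5) → Alpha
  Zone III at 10 (w=8) → Alpha
  Zone V at 18 (w=60) → Alpha
  Zone II at 26 (w=300) → Alpha
  Zone IV at 49 (w=5) → Beta
Alpha captures 413; Beta captures 5.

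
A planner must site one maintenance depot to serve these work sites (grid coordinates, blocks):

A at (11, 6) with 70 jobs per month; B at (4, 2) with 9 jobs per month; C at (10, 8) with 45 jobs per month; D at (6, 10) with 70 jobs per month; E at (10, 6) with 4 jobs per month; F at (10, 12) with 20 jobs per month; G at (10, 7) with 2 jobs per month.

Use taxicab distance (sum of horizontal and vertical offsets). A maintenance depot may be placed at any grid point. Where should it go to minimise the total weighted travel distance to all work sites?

Manhattan distance separates: Σwᵢ(|x−xᵢ|+|y−yᵢ|) = Σwᵢ|x−xᵢ| + Σwᵢ|y−yᵢ|, so x and y are optimised independently as 1-D weighted medians.
Total weight W = 220; half = 110.
x-coordinate, sorted with cumulative weight:
  x=4 (B, w=9) cum 9
  x=6 (D, w=70) cum 79
  x=10 (C, w=45) cum 124  ← median
  x=10 (E, w=4) cum 128
  x=10 (F, w=20) cum 148
  x=10 (G, w=2) cum 150
  x=11 (A, w=70) cum 220
⇒ x* = 10
y-coordinate, sorted with cumulative weight:
  y=2 (B, w=9) cum 9
  y=6 (A, w=70) cum 79
  y=6 (E, w=4) cum 83
  y=7 (G, w=2) cum 85
  y=8 (C, w=45) cum 130  ← median
  y=10 (D, w=70) cum 200
  y=12 (F, w=20) cum 220
⇒ y* = 8

(10, 8)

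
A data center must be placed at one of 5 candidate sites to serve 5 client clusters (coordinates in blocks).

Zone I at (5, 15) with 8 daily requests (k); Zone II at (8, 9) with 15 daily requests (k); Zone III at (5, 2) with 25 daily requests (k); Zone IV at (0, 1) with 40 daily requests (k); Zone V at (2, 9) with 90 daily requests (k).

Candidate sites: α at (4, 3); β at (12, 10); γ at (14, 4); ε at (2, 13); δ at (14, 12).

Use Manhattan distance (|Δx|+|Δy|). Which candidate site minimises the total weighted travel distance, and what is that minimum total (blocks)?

Total weighted distance at each candidate:
  α (4, 3): total = 1264
  β (12, 10): total = 2376
  γ (14, 4): total = 2810
  ε (2, 13): total = 1460
  δ (14, 12): total = 3056
Minimum is at α with total 1264 blocks.

α, total 1264 blocks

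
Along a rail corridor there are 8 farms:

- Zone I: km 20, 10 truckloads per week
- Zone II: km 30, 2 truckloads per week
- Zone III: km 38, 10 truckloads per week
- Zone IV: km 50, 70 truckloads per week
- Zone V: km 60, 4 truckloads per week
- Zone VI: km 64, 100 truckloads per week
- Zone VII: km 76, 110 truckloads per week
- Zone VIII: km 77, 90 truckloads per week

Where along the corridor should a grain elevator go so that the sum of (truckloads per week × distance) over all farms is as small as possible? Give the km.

For a sum of weighted absolute distances on a line, the optimum is the weighted median (not the mean). Total weight W = 396; half-weight = 198.
Sort by position and accumulate weight:
  km 20 (Zone I, w=10) → cum 10
  km 30 (Zone II, w=2) → cum 12
  km 38 (Zone III, w=10) → cum 22
  km 50 (Zone IV, w=70) → cum 92
  km 60 (Zone V, w=4) → cum 96
  km 64 (Zone VI, w=100) → cum 196
  km 76 (Zone VII, w=110) → cum 306  ≥ 198 → median here
  km 77 (Zone VIII, w=90) → cum 396
Optimal location: km 76.

x = 76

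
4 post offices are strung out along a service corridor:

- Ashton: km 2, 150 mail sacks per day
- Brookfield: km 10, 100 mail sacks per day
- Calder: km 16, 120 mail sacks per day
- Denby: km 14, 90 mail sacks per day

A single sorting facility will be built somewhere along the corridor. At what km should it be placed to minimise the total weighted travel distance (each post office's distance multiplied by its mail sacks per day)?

x = 10

For a sum of weighted absolute distances on a line, the optimum is the weighted median (not the mean). Total weight W = 460; half-weight = 230.
Sort by position and accumulate weight:
  km 2 (Ashton, w=150) → cum 150
  km 10 (Brookfield, w=100) → cum 250  ≥ 230 → median here
  km 14 (Denby, w=90) → cum 340
  km 16 (Calder, w=120) → cum 460
Optimal location: km 10.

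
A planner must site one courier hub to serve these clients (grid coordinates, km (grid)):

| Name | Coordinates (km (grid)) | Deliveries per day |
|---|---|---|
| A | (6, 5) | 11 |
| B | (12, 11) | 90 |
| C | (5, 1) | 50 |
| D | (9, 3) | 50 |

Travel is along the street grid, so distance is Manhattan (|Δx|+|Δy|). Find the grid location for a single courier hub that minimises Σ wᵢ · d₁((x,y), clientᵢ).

Manhattan distance separates: Σwᵢ(|x−xᵢ|+|y−yᵢ|) = Σwᵢ|x−xᵢ| + Σwᵢ|y−yᵢ|, so x and y are optimised independently as 1-D weighted medians.
Total weight W = 201; half = 100.5.
x-coordinate, sorted with cumulative weight:
  x=5 (C, w=50) cum 50
  x=6 (A, w=11) cum 61
  x=9 (D, w=50) cum 111  ← median
  x=12 (B, w=90) cum 201
⇒ x* = 9
y-coordinate, sorted with cumulative weight:
  y=1 (C, w=50) cum 50
  y=3 (D, w=50) cum 100
  y=5 (A, w=11) cum 111  ← median
  y=11 (B, w=90) cum 201
⇒ y* = 5

(9, 5)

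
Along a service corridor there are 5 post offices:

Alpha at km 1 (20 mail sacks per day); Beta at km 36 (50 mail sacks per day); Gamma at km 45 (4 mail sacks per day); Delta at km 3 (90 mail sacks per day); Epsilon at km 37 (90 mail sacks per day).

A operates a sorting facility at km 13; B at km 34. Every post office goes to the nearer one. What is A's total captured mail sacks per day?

110

The indifferent point is the midpoint (13+34)/2 = 23.5; post offices left of it (closer to A at 13) go to A, those right go to B.
  Alpha at 1 (w=20) → A
  Delta at 3 (w=90) → A
  Beta at 36 (w=50) → B
  Epsilon at 37 (w=90) → B
  Gamma at 45 (w=4) → B
A captures 110; B captures 144.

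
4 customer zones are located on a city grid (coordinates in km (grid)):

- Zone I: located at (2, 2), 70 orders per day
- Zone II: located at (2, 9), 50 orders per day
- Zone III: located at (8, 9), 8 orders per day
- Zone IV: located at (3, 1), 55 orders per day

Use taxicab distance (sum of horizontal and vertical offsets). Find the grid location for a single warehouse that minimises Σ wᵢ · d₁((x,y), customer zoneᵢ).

(2, 2)

Manhattan distance separates: Σwᵢ(|x−xᵢ|+|y−yᵢ|) = Σwᵢ|x−xᵢ| + Σwᵢ|y−yᵢ|, so x and y are optimised independently as 1-D weighted medians.
Total weight W = 183; half = 91.5.
x-coordinate, sorted with cumulative weight:
  x=2 (Zone I, w=70) cum 70
  x=2 (Zone II, w=50) cum 120  ← median
  x=3 (Zone IV, w=55) cum 175
  x=8 (Zone III, w=8) cum 183
⇒ x* = 2
y-coordinate, sorted with cumulative weight:
  y=1 (Zone IV, w=55) cum 55
  y=2 (Zone I, w=70) cum 125  ← median
  y=9 (Zone II, w=50) cum 175
  y=9 (Zone III, w=8) cum 183
⇒ y* = 2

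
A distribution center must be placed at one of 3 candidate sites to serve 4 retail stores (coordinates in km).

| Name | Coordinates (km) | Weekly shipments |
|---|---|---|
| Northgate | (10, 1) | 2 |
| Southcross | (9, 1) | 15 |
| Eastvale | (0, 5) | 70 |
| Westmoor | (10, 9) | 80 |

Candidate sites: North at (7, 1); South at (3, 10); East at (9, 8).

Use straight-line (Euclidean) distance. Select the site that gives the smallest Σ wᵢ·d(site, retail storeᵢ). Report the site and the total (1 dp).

East, total 896.4 km

Total weighted distance at each candidate:
  North (7, 1): total = 1283.9
  South (3, 10): total = 1158.9
  East (9, 8): total = 896.4
Minimum is at East with total 896.4 km.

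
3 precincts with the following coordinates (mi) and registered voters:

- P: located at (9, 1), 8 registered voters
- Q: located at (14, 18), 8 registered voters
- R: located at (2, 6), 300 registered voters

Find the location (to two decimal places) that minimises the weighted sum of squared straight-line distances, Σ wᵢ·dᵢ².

The minimiser of Σwᵢ‖p−pᵢ‖² is the weighted centroid p* = (Σwᵢpᵢ)/(Σwᵢ).
Σwᵢ = 316.
Σwᵢxᵢ = 8·9 + 8·14 + 300·2 = 784.
Σwᵢyᵢ = 8·1 + 8·18 + 300·6 = 1952.
x* = 784/316 = 2.48, y* = 1952/316 = 6.18.

(2.48, 6.18)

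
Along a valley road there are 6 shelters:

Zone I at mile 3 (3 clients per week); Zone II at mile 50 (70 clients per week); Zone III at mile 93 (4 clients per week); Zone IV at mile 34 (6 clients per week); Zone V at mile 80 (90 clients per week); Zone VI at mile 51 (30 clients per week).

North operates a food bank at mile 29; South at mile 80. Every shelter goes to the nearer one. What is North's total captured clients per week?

109

The indifferent point is the midpoint (29+80)/2 = 54.5; shelters left of it (closer to North at 29) go to North, those right go to South.
  Zone I at 3 (w=3) → North
  Zone IV at 34 (w=6) → North
  Zone II at 50 (w=70) → North
  Zone VI at 51 (w=30) → North
  Zone V at 80 (w=90) → South
  Zone III at 93 (w=4) → South
North captures 109; South captures 94.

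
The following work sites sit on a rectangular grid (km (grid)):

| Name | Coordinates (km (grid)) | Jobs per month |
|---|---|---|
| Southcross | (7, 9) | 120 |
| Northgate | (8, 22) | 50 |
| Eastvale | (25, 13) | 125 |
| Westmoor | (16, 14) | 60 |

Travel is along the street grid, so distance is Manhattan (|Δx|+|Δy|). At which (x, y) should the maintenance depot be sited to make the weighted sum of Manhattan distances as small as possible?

Manhattan distance separates: Σwᵢ(|x−xᵢ|+|y−yᵢ|) = Σwᵢ|x−xᵢ| + Σwᵢ|y−yᵢ|, so x and y are optimised independently as 1-D weighted medians.
Total weight W = 355; half = 177.5.
x-coordinate, sorted with cumulative weight:
  x=7 (Southcross, w=120) cum 120
  x=8 (Northgate, w=50) cum 170
  x=16 (Westmoor, w=60) cum 230  ← median
  x=25 (Eastvale, w=125) cum 355
⇒ x* = 16
y-coordinate, sorted with cumulative weight:
  y=9 (Southcross, w=120) cum 120
  y=13 (Eastvale, w=125) cum 245  ← median
  y=14 (Westmoor, w=60) cum 305
  y=22 (Northgate, w=50) cum 355
⇒ y* = 13

(16, 13)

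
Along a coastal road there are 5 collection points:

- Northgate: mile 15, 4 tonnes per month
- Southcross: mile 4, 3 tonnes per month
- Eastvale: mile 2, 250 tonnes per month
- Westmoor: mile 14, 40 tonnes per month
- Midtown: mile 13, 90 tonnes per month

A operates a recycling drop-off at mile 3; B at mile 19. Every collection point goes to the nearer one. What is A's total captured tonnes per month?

253

The indifferent point is the midpoint (3+19)/2 = 11; collection points left of it (closer to A at 3) go to A, those right go to B.
  Eastvale at 2 (w=250) → A
  Southcross at 4 (w=3) → A
  Midtown at 13 (w=90) → B
  Westmoor at 14 (w=40) → B
  Northgate at 15 (w=4) → B
A captures 253; B captures 134.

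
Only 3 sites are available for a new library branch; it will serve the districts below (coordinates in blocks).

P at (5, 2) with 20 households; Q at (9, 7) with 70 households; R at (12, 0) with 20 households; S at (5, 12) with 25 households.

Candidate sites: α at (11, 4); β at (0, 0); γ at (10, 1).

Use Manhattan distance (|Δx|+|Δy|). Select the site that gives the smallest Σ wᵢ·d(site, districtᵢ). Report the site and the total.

α, total 960 blocks

Total weighted distance at each candidate:
  α (11, 4): total = 960
  β (0, 0): total = 1925
  γ (10, 1): total = 1070
Minimum is at α with total 960 blocks.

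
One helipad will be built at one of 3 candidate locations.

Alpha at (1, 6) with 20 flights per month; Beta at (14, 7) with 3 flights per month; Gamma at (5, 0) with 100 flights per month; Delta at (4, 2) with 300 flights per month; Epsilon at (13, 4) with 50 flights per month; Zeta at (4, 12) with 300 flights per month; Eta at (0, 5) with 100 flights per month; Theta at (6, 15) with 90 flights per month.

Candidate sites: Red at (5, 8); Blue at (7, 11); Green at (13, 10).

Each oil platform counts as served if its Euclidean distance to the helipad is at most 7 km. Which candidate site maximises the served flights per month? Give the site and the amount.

Coverage radius r = 7 km; a point is covered iff (Δx)²+(Δy)² ≤ 7² = 49.
  Red (5, 8): covers {Alpha, Delta, Zeta, Eta} → 720
  Blue (7, 11): covers {Zeta, Theta} → 390
  Green (13, 10): covers {Beta, Epsilon} → 53
Maximum coverage at Red: 720 flights per month.

Red, covering 720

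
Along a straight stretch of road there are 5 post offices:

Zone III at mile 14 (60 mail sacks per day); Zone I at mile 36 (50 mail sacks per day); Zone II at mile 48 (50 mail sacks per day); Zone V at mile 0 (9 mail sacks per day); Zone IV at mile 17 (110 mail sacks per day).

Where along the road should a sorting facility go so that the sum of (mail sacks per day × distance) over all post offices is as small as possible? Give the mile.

x = 17

For a sum of weighted absolute distances on a line, the optimum is the weighted median (not the mean). Total weight W = 279; half-weight = 139.5.
Sort by position and accumulate weight:
  mile 0 (Zone V, w=9) → cum 9
  mile 14 (Zone III, w=60) → cum 69
  mile 17 (Zone IV, w=110) → cum 179  ≥ 139.5 → median here
  mile 36 (Zone I, w=50) → cum 229
  mile 48 (Zone II, w=50) → cum 279
Optimal location: mile 17.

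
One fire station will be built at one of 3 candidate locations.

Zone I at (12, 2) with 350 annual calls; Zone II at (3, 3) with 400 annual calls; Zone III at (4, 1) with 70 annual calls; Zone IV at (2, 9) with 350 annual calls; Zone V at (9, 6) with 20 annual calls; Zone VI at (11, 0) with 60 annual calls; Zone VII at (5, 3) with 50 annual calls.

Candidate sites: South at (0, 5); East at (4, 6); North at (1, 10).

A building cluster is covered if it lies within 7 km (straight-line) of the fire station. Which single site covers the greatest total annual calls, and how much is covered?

East, covering 890

Coverage radius r = 7 km; a point is covered iff (Δx)²+(Δy)² ≤ 7² = 49.
  South (0, 5): covers {Zone II, Zone III, Zone IV, Zone VII} → 870
  East (4, 6): covers {Zone II, Zone III, Zone IV, Zone V, Zone VII} → 890
  North (1, 10): covers {Zone IV} → 350
Maximum coverage at East: 890 annual calls.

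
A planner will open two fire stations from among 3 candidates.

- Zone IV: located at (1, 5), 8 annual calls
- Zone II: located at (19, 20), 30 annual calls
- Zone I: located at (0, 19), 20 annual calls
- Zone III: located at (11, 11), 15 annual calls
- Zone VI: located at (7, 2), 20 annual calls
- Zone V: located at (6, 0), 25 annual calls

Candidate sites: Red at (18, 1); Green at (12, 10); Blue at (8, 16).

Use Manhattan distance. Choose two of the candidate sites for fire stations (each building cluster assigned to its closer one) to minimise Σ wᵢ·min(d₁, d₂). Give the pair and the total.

Evaluate every pair (each demand assigned to the nearer of the two):
  {Green, Blue}: total = 1488
  {Red, Blue}: total = 1499
  {Red, Green}: total = 1653
Best pair: {Green, Blue} with total 1488.

{Green, Blue}, total 1488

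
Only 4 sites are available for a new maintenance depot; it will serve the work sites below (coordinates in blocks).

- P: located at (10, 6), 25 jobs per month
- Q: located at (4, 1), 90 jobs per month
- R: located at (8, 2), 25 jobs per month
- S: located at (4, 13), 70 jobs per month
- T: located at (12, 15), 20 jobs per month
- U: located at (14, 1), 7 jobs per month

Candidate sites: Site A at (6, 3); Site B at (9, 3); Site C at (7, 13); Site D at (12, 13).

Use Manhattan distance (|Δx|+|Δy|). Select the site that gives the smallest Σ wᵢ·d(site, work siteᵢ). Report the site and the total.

Total weighted distance at each candidate:
  Site A (6, 3): total = 1880
  Site B (9, 3): total = 2179
  Site C (7, 13): total = 2383
  Site D (12, 13): total = 3098
Minimum is at Site A with total 1880 blocks.

Site A, total 1880 blocks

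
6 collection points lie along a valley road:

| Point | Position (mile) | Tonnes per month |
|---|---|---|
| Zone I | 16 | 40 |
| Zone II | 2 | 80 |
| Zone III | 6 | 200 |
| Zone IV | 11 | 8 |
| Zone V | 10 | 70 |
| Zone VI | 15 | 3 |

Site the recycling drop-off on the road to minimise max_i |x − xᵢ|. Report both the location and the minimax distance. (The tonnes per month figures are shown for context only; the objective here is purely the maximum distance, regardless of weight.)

location 9, max distance 7

The 1-center on a line is the midpoint of the two extreme points: leftmost at 2, rightmost at 16.
Optimal location = (2 + 16)/2 = 9; maximum distance = (16 − 2)/2 = 7.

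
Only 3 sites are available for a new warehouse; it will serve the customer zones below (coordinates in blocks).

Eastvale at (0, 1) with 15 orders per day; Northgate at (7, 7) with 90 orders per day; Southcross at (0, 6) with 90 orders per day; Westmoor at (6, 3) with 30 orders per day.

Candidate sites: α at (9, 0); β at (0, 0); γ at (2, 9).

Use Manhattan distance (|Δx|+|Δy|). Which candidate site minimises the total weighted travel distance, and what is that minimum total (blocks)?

Total weighted distance at each candidate:
  α (9, 0): total = 2490
  β (0, 0): total = 2085
  γ (2, 9): total = 1530
Minimum is at γ with total 1530 blocks.

γ, total 1530 blocks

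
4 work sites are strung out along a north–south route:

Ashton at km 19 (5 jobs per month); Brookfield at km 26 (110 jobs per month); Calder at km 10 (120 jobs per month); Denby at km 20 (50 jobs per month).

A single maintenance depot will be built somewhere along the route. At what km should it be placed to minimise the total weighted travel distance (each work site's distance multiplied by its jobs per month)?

For a sum of weighted absolute distances on a line, the optimum is the weighted median (not the mean). Total weight W = 285; half-weight = 142.5.
Sort by position and accumulate weight:
  km 10 (Calder, w=120) → cum 120
  km 19 (Ashton, w=5) → cum 125
  km 20 (Denby, w=50) → cum 175  ≥ 142.5 → median here
  km 26 (Brookfield, w=110) → cum 285
Optimal location: km 20.

x = 20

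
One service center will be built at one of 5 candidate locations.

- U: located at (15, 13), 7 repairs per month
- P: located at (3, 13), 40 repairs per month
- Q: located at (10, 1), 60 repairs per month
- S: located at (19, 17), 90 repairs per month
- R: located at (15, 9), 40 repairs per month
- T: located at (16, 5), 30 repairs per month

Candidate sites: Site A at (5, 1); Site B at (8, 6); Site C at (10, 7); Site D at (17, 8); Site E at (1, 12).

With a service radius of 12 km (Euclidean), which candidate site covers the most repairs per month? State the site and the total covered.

Coverage radius r = 12 km; a point is covered iff (Δx)²+(Δy)² ≤ 12² = 144.
  Site A (5, 1): covers {Q, T} → 90
  Site B (8, 6): covers {U, P, Q, R, T} → 177
  Site C (10, 7): covers {U, P, Q, R, T} → 177
  Site D (17, 8): covers {U, Q, S, R, T} → 227
  Site E (1, 12): covers {P} → 40
Maximum coverage at Site D: 227 repairs per month.

Site D, covering 227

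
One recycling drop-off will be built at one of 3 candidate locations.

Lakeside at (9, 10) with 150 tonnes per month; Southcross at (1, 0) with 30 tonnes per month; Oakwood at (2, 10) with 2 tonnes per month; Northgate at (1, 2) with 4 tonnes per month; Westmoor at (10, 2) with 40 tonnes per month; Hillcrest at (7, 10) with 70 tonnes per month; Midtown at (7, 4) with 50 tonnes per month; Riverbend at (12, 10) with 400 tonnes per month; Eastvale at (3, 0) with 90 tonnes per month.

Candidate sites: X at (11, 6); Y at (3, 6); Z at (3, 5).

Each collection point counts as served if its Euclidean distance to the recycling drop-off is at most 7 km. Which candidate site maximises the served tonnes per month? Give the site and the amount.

X, covering 710

Coverage radius r = 7 km; a point is covered iff (Δx)²+(Δy)² ≤ 7² = 49.
  X (11, 6): covers {Lakeside, Westmoor, Hillcrest, Midtown, Riverbend} → 710
  Y (3, 6): covers {Southcross, Oakwood, Northgate, Hillcrest, Midtown, Eastvale} → 246
  Z (3, 5): covers {Southcross, Oakwood, Northgate, Hillcrest, Midtown, Eastvale} → 246
Maximum coverage at X: 710 tonnes per month.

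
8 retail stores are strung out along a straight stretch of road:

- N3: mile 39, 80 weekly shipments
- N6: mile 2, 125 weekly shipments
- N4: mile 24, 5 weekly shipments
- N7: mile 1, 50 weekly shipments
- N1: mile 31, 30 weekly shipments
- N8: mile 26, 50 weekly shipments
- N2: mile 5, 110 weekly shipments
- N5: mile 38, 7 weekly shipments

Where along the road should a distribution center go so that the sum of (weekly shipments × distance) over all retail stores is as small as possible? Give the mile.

x = 5

For a sum of weighted absolute distances on a line, the optimum is the weighted median (not the mean). Total weight W = 457; half-weight = 228.5.
Sort by position and accumulate weight:
  mile 1 (N7, w=50) → cum 50
  mile 2 (N6, w=125) → cum 175
  mile 5 (N2, w=110) → cum 285  ≥ 228.5 → median here
  mile 24 (N4, w=5) → cum 290
  mile 26 (N8, w=50) → cum 340
  mile 31 (N1, w=30) → cum 370
  mile 38 (N5, w=7) → cum 377
  mile 39 (N3, w=80) → cum 457
Optimal location: mile 5.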